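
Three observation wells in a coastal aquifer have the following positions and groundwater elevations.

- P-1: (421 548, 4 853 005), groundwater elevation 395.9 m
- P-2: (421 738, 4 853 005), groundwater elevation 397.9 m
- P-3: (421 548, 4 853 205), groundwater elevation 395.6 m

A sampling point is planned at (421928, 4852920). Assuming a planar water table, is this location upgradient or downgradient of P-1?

∂h/∂x = (397.9 − 395.9) / (421738 − 421548) = +0.01053
∂h/∂y = (395.6 − 395.9) / (4853205 − 4853005) = -0.001500
Head at (421928, 4852920) = 395.9 + (+0.01053)·(380) + (-0.001500)·(-85) = 400.03 m.
That is higher than the 395.9 m at P-1, so the point is upgradient.

upgradient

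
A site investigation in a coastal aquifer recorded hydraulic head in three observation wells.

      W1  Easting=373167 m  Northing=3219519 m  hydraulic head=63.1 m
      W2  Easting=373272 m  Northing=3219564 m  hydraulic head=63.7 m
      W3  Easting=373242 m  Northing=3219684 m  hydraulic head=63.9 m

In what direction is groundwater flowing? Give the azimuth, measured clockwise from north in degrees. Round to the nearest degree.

238°

Taking W1 as reference: W2−W1 = (105, 45, +0.6); W3−W1 = (75, 165, +0.8).
Solve a·Δx + b·Δy = Δh: det = 105·165 − 75·45 = 13950.
∂h/∂x = [(+0.6)·165 − (+0.8)·45] / 13950 = +0.004516
∂h/∂y = [105·(+0.8) − 75·(+0.6)] / 13950 = +0.002796
Flow direction (−∇h) has components (-0.004516 E, -0.002796 N).
Azimuth = atan2(E, N) = atan2(-0.004516, -0.002796) = 238.2° ≈ 238°.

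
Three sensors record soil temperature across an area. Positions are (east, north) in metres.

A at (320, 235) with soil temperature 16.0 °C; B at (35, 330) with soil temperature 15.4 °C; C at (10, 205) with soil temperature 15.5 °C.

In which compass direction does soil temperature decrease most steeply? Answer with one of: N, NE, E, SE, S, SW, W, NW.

NW

Three-point gradient (reference A): Δ to B = (-285, 95, -0.6), Δ to C = (-310, -30, -0.5).
∂T/∂x = +0.001724, ∂T/∂y = -0.001145 (det = 38000).
Steepest decrease is along −∇f = (-0.001724 E, +0.001145 N) → northwest.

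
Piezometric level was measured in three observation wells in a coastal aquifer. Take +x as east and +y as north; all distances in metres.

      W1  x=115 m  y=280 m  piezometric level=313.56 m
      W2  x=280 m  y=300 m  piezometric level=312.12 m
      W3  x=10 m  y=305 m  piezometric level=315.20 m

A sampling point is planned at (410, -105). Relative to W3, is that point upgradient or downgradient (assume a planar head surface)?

downgradient

With h = a·x + b·y + c and W1 as origin, the differences give:
  165·a + 20·b = -1.44
  (-105)·a + 25·b = +1.64
Eliminate b (×25 and ×20, subtract): 6225·a = -68.800 → a = ∂h/∂x = -0.01105
Back-substitute: b = ∂h/∂y = +0.01918.
Head at (410, -105) = 313.56 + (-0.01105)·(295) + (+0.01918)·(-385) = 302.92 m.
That is lower than the 315.20 m at W3, so the point is downgradient.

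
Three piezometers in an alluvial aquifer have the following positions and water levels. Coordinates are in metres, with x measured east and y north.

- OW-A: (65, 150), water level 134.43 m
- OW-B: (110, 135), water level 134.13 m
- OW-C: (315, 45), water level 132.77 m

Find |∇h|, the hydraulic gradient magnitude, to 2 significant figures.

Differences from OW-A: to OW-B (Δx, Δy, Δh) = (45, -15, -0.30); to OW-C = (250, -105, -1.66).
Determinant of the coordinate differences = 45·(-105) − 250·(-15) = -975.
∂h/∂x = [(-0.30)·(-105) − (-1.66)·(-15)] / -975 = -0.006769
∂h/∂y = [45·(-1.66) − 250·(-0.30)] / -975 = -0.0003077
|∇h| = √(-0.006769² + -0.0003077²) = 0.006776

0.0068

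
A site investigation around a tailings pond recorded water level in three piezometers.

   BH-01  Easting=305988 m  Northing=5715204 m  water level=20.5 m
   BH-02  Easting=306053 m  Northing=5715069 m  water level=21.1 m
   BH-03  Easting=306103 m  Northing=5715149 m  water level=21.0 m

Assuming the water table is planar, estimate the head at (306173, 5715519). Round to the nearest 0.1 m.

20.1 m

Taking BH-01 as reference: BH-02−BH-01 = (65, -135, +0.6); BH-03−BH-01 = (115, -55, +0.5).
Solve a·Δx + b·Δy = Δh: det = 65·(-55) − 115·(-135) = 11950.
∂h/∂x = [(+0.6)·(-55) − (+0.5)·(-135)] / 11950 = +0.002887
∂h/∂y = [65·(+0.5) − 115·(+0.6)] / 11950 = -0.003054
h(306173, 5715519) = 20.5 + (+0.002887)·(185) + (-0.003054)·(315) = 20.5 +0.534 -0.962 = 20.072 m.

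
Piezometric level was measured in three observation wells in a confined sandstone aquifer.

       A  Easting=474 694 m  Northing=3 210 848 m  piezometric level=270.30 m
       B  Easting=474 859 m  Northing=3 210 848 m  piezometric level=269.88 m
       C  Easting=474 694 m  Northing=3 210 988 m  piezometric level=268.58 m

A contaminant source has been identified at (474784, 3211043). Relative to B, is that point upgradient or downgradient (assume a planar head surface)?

∂h/∂x = (269.88 − 270.30) / (474859 − 474694) = -0.002545
∂h/∂y = (268.58 − 270.30) / (3210988 − 3210848) = -0.01229
Head at (474784, 3211043) = 270.30 + (-0.002545)·(90) + (-0.01229)·(195) = 267.68 m.
That is lower than the 269.88 m at B, so the point is downgradient.

downgradient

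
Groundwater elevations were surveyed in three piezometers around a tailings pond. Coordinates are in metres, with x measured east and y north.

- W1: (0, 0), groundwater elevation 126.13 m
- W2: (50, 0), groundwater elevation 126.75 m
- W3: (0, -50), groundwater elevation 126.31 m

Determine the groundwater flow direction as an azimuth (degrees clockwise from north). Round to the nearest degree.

∂h/∂x = (126.75 − 126.13) / (50 − 0) = +0.01240
∂h/∂y = (126.31 − 126.13) / (-50 − 0) = -0.003600
Flow direction (−∇h) has components (-0.01240 E, +0.003600 N).
Azimuth = atan2(E, N) = atan2(-0.01240, +0.003600) = 286.2° ≈ 286°.

286°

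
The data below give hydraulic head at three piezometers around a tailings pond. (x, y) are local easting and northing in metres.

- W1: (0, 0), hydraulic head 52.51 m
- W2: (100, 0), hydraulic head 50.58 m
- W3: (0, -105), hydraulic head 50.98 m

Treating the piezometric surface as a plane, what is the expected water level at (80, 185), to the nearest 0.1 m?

∂h/∂x = (50.58 − 52.51) / (100 − 0) = -0.01930
∂h/∂y = (50.98 − 52.51) / (-105 − 0) = +0.01457
h(80, 185) = 52.51 + (-0.01930)·(80) + (+0.01457)·(185) = 52.51 -1.544 +2.696 = 53.662 m.

53.7 m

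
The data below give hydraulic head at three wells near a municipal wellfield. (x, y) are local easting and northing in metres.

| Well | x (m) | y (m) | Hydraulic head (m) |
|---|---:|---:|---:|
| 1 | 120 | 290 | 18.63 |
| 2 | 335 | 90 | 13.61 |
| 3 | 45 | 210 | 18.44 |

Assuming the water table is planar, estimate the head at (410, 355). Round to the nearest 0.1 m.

16.2 m

With h = a·x + b·y + c and 1 as origin, the differences give:
  215·a + (-200)·b = -5.02
  (-75)·a + (-80)·b = -0.19
Eliminate b (×(-80) and ×(-200), subtract): -32200·a = 363.600 → a = ∂h/∂x = -0.01129
Back-substitute: b = ∂h/∂y = +0.01296.
h(410, 355) = 18.63 + (-0.01129)·(290) + (+0.01296)·(65) = 18.63 -3.275 +0.842 = 16.198 m.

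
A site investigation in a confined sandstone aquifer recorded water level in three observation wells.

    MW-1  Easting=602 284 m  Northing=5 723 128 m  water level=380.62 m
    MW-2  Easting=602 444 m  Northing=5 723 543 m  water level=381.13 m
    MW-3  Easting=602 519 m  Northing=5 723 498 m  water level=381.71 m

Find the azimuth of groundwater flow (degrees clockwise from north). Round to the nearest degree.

With h = a·x + b·y + c and MW-1 as origin, the differences give:
  160·a + 415·b = +0.51
  235·a + 370·b = +1.09
Eliminate b (×370 and ×415, subtract): -38325·a = -263.650 → a = ∂h/∂x = +0.006879
Back-substitute: b = ∂h/∂y = -0.001423.
Flow direction (−∇h) has components (-0.006879 E, +0.001423 N).
Azimuth = atan2(E, N) = atan2(-0.006879, +0.001423) = 281.7° ≈ 282°.

282°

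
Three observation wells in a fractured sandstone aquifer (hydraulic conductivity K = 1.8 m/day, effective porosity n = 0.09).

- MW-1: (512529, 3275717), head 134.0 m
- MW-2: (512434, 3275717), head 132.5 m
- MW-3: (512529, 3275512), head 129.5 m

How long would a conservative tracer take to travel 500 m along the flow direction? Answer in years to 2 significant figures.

2.5 years

∂h/∂x = (132.5 − 134.0) / (512434 − 512529) = +0.01579
∂h/∂y = (129.5 − 134.0) / (3275512 − 3275717) = +0.02195
|∇h| = √(0.01579² + 0.02195²) = 0.02704
Seepage velocity v = K·i/n = 1.8 × 0.02704 / 0.09 = 0.5408 m/day.
t = 500 / 0.5408 = 924.6 days = 2.53 years.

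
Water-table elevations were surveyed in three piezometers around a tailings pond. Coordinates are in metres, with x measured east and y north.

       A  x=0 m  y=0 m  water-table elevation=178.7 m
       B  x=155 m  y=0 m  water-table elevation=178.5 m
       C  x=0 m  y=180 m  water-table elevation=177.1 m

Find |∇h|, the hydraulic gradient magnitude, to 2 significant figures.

0.0090

∂h/∂x = (178.5 − 178.7) / (155 − 0) = -0.001290
∂h/∂y = (177.1 − 178.7) / (180 − 0) = -0.008889
|∇h| = √(-0.001290² + -0.008889²) = 0.008982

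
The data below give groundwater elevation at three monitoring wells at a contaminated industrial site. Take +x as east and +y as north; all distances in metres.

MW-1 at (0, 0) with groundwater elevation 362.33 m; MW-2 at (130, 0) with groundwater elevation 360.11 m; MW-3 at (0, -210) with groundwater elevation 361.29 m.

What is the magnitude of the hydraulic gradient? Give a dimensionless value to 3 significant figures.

∂h/∂x = (360.11 − 362.33) / (130 − 0) = -0.01708
∂h/∂y = (361.29 − 362.33) / (-210 − 0) = +0.004952
|∇h| = √(-0.01708² + 0.004952²) = 0.01778

0.0178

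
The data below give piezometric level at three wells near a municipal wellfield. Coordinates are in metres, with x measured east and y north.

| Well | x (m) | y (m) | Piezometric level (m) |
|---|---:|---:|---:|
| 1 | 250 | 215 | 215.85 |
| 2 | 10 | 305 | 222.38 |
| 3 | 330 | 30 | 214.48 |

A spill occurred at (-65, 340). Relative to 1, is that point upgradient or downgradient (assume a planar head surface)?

Taking 1 as reference: 2−1 = (-240, 90, +6.53); 3−1 = (80, -185, -1.37).
Determinant of the coordinate differences = (-240)·(-185) − 80·90 = 37200.
∂h/∂x = [(+6.53)·(-185) − (-1.37)·90] / 37200 = -0.02916
∂h/∂y = [(-240)·(-1.37) − 80·(+6.53)] / 37200 = -0.005204
Head at (-65, 340) = 215.85 + (-0.02916)·(-315) + (-0.005204)·(125) = 224.38 m.
That is higher than the 215.85 m at 1, so the point is upgradient.

upgradient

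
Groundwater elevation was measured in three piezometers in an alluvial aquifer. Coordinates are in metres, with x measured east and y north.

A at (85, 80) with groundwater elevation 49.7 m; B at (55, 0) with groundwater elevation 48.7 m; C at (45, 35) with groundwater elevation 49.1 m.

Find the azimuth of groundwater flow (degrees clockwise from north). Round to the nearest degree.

188°

With h = a·x + b·y + c and A as origin, the differences give:
  (-30)·a + (-80)·b = -1.0
  (-40)·a + (-45)·b = -0.6
Eliminate b (×(-45) and ×(-80), subtract): -1850·a = -3.00 → a = ∂h/∂x = +0.001622
Back-substitute: b = ∂h/∂y = +0.01189.
Flow direction (−∇h) has components (-0.001622 E, -0.01189 N).
Azimuth = atan2(E, N) = atan2(-0.001622, -0.01189) = 187.8° ≈ 188°.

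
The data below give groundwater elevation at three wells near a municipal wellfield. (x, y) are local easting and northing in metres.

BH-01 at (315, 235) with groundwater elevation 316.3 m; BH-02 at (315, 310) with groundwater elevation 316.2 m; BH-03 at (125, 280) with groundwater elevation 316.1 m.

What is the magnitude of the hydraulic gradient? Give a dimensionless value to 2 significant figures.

0.0015

Taking BH-01 as reference: BH-02−BH-01 = (0, 75, -0.1); BH-03−BH-01 = (-190, 45, -0.2).
Determinant of the coordinate differences = 0·45 − (-190)·75 = 14250.
∂h/∂x = [(-0.1)·45 − (-0.2)·75] / 14250 = +0.0007368
∂h/∂y = [0·(-0.2) − (-190)·(-0.1)] / 14250 = -0.001333
|∇h| = √(0.0007368² + -0.001333²) = 0.001523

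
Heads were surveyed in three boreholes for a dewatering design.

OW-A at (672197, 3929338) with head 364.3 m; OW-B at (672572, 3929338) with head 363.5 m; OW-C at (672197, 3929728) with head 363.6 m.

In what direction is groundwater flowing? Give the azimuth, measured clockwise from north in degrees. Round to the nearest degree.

∂h/∂x = (363.5 − 364.3) / (672572 − 672197) = -0.002133
∂h/∂y = (363.6 − 364.3) / (3929728 − 3929338) = -0.001795
Flow direction (−∇h) has components (+0.002133 E, +0.001795 N).
Azimuth = atan2(E, N) = atan2(+0.002133, +0.001795) = 49.9° ≈ 050°.

050°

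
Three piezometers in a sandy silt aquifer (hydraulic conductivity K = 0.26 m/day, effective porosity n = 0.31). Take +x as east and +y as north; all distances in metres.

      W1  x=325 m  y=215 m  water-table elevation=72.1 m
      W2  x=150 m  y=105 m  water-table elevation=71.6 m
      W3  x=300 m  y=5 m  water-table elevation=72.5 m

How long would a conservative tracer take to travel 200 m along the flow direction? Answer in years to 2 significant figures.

Taking W1 as reference: W2−W1 = (-175, -110, -0.5); W3−W1 = (-25, -210, +0.4).
Determinant of the coordinate differences = (-175)·(-210) − (-25)·(-110) = 34000.
∂h/∂x = [(-0.5)·(-210) − (+0.4)·(-110)] / 34000 = +0.004382
∂h/∂y = [(-175)·(+0.4) − (-25)·(-0.5)] / 34000 = -0.002426
|∇h| = √(0.004382² + -0.002426²) = 0.005009
Seepage velocity v = K·i/n = 0.26 × 0.005009 / 0.31 = 0.004201 m/day.
t = 200 / 0.004201 = 4.761e+04 days = 130 years.

130 years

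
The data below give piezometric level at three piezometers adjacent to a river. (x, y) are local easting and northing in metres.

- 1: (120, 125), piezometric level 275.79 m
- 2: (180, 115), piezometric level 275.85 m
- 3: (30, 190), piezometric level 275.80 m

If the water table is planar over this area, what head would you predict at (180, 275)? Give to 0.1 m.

276.2 m

Differences from 1: to 2 (Δx, Δy, Δh) = (60, -10, +0.06); to 3 = (-90, 65, +0.01).
Determinant of the coordinate differences = 60·65 − (-90)·(-10) = 3000.
∂h/∂x = [(+0.06)·65 − (+0.01)·(-10)] / 3000 = +0.001333
∂h/∂y = [60·(+0.01) − (-90)·(+0.06)] / 3000 = +0.002000
h(180, 275) = 275.79 + (+0.001333)·(60) + (+0.002000)·(150) = 275.79 +0.080 +0.300 = 276.170 m.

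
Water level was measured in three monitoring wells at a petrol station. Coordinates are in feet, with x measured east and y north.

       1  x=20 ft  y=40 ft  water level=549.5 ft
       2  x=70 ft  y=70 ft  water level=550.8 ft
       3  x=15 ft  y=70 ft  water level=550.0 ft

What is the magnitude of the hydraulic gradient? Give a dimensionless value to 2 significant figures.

Taking 1 as reference: 2−1 = (50, 30, +1.3); 3−1 = (-5, 30, +0.5).
Determinant of the coordinate differences = 50·30 − (-5)·30 = 1650.
∂h/∂x = [(+1.3)·30 − (+0.5)·30] / 1650 = +0.01455
∂h/∂y = [50·(+0.5) − (-5)·(+1.3)] / 1650 = +0.01909
|∇h| = √(0.01455² + 0.01909²) = 0.024

0.024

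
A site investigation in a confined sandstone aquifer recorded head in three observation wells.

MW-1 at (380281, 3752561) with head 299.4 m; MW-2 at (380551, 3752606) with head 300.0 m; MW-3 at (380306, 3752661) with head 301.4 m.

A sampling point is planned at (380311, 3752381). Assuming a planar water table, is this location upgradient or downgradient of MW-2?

Taking MW-1 as reference: MW-2−MW-1 = (270, 45, +0.6); MW-3−MW-1 = (25, 100, +2.0).
Determinant of the coordinate differences = 270·100 − 25·45 = 25875.
∂h/∂x = [(+0.6)·100 − (+2.0)·45] / 25875 = -0.001159
∂h/∂y = [270·(+2.0) − 25·(+0.6)] / 25875 = +0.02029
Head at (380311, 3752381) = 299.4 + (-0.001159)·(30) + (+0.02029)·(-180) = 295.71 m.
That is lower than the 300.0 m at MW-2, so the point is downgradient.

downgradient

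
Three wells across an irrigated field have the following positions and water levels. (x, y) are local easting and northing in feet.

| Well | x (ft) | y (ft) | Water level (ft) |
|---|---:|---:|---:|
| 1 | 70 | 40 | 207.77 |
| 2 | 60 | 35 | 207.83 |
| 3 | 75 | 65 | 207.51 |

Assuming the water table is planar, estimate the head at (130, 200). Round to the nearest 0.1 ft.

206.1 ft

Taking 1 as reference: 2−1 = (-10, -5, +0.06); 3−1 = (5, 25, -0.26).
Determinant of the coordinate differences = (-10)·25 − 5·(-5) = -225.
∂h/∂x = [(+0.06)·25 − (-0.26)·(-5)] / -225 = -0.0008889
∂h/∂y = [(-10)·(-0.26) − 5·(+0.06)] / -225 = -0.01022
h(130, 200) = 207.77 + (-0.0008889)·(60) + (-0.01022)·(160) = 207.77 -0.053 -1.636 = 206.081 ft.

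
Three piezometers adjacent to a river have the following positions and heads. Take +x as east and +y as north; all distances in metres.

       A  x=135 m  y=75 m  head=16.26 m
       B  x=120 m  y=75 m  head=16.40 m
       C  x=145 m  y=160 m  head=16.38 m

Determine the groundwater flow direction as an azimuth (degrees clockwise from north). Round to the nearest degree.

105°

Differences from A: to B (Δx, Δy, Δh) = (-15, 0, +0.14); to C = (10, 85, +0.12).
Solve a·Δx + b·Δy = Δh: det = (-15)·85 − 10·0 = -1275.
∂h/∂x = [(+0.14)·85 − (+0.12)·0] / -1275 = -0.009333
∂h/∂y = [(-15)·(+0.12) − 10·(+0.14)] / -1275 = +0.002510
Flow direction (−∇h) has components (+0.009333 E, -0.002510 N).
Azimuth = atan2(E, N) = atan2(+0.009333, -0.002510) = 105.1° ≈ 105°.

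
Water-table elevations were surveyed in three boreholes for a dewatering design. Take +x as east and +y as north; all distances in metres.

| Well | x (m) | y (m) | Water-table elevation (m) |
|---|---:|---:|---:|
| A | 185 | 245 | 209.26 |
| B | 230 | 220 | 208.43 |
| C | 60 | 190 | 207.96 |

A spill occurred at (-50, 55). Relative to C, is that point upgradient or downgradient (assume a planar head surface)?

downgradient

Taking A as reference: B−A = (45, -25, -0.83); C−A = (-125, -55, -1.30).
Determinant of the coordinate differences = 45·(-55) − (-125)·(-25) = -5600.
∂h/∂x = [(-0.83)·(-55) − (-1.30)·(-25)] / -5600 = -0.002348
∂h/∂y = [45·(-1.30) − (-125)·(-0.83)] / -5600 = +0.02897
Head at (-50, 55) = 209.26 + (-0.002348)·(-235) + (+0.02897)·(-190) = 204.31 m.
That is lower than the 207.96 m at C, so the point is downgradient.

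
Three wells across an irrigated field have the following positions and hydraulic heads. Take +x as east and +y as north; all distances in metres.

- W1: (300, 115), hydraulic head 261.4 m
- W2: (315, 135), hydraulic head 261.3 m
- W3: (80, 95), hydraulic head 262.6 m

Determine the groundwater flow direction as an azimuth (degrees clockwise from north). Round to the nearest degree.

Differences from W1: to W2 (Δx, Δy, Δh) = (15, 20, -0.1); to W3 = (-220, -20, +1.2).
Determinant of the coordinate differences = 15·(-20) − (-220)·20 = 4100.
∂h/∂x = [(-0.1)·(-20) − (+1.2)·20] / 4100 = -0.005366
∂h/∂y = [15·(+1.2) − (-220)·(-0.1)] / 4100 = -0.0009756
Flow direction (−∇h) has components (+0.005366 E, +0.0009756 N).
Azimuth = atan2(E, N) = atan2(+0.005366, +0.0009756) = 79.7° ≈ 080°.

080°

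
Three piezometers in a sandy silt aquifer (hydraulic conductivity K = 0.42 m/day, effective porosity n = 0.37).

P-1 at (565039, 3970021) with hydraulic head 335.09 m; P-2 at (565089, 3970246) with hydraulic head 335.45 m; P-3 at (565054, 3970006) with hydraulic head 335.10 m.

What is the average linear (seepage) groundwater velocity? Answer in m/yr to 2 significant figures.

0.91 m/yr

Differences from P-1: to P-2 (Δx, Δy, Δh) = (50, 225, +0.36); to P-3 = (15, -15, +0.01).
Determinant of the coordinate differences = 50·(-15) − 15·225 = -4125.
∂h/∂x = [(+0.36)·(-15) − (+0.01)·225] / -4125 = +0.001855
∂h/∂y = [50·(+0.01) − 15·(+0.36)] / -4125 = +0.001188
|∇h| = √(0.001855² + 0.001188²) = 0.002203
Seepage velocity v = K·i/n = 0.42 × 0.002203 / 0.37 = 0.002501 m/day = 0.9135 m/yr.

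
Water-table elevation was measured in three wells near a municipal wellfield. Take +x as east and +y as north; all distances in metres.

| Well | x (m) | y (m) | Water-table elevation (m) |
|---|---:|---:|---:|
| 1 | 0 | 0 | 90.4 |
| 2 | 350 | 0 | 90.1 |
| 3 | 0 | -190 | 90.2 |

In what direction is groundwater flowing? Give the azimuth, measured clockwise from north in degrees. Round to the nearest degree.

∂h/∂x = (90.1 − 90.4) / (350 − 0) = -0.0008571
∂h/∂y = (90.2 − 90.4) / (-190 − 0) = +0.001053
Flow direction (−∇h) has components (+0.0008571 E, -0.001053 N).
Azimuth = atan2(E, N) = atan2(+0.0008571, -0.001053) = 140.8° ≈ 141°.

141°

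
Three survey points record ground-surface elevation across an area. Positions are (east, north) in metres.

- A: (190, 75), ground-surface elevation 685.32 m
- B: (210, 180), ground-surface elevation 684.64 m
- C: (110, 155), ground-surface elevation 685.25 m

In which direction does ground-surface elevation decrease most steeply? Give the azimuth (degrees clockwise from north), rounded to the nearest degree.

040°

Differences from A: to B (Δx, Δy, Δh) = (20, 105, -0.68); to C = (-80, 80, -0.07).
Solve a·Δx + b·Δy = Δz: det = 20·80 − (-80)·105 = 10000.
∂z/∂x = [(-0.68)·80 − (-0.07)·105] / 10000 = -0.004705
∂z/∂y = [20·(-0.07) − (-80)·(-0.68)] / 10000 = -0.005580
Steepest decrease is along −∇f: components (+0.004705 E, +0.005580 N).
Azimuth = atan2(+0.004705, +0.005580) = 40.1° ≈ 040°.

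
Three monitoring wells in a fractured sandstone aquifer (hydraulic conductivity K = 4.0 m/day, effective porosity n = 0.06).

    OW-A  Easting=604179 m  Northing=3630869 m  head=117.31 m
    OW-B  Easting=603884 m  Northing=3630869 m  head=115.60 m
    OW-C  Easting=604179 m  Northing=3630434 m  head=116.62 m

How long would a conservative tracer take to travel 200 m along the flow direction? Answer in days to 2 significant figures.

∂h/∂x = (115.60 − 117.31) / (603884 − 604179) = +0.005797
∂h/∂y = (116.62 − 117.31) / (3630434 − 3630869) = +0.001586
|∇h| = √(0.005797² + 0.001586²) = 0.00601
Seepage velocity v = K·i/n = 4.0 × 0.00601 / 0.06 = 0.4007 m/day.
t = 200 / 0.4007 = 499.1 days.

500 days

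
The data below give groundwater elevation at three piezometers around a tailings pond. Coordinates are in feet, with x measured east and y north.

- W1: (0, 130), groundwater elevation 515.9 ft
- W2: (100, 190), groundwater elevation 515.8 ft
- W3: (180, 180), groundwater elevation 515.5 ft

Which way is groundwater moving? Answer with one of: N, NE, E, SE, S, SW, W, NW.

Three-point gradient (reference W1): Δ to W2 = (100, 60, -0.1), Δ to W3 = (180, 50, -0.4).
∂h/∂x = -0.003276, ∂h/∂y = +0.003793 (det = -5800).
Flow = −∇h = (+0.003276 east, -0.003793 north), which points southeast.

SE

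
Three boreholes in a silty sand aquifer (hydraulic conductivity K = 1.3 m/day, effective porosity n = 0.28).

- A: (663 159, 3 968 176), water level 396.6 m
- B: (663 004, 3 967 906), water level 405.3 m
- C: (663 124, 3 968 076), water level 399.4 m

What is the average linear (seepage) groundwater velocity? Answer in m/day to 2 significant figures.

0.13 m/day

With h = a·x + b·y + c and A as origin, the differences give:
  (-155)·a + (-270)·b = +8.7
  (-35)·a + (-100)·b = +2.8
Eliminate b (×(-100) and ×(-270), subtract): 6050·a = -114.00 → a = ∂h/∂x = -0.01884
Back-substitute: b = ∂h/∂y = -0.02140.
|∇h| = √(-0.01884² + -0.02140²) = 0.02851
Seepage velocity v = K·i/n = 1.3 × 0.02851 / 0.28 = 0.1324 m/day.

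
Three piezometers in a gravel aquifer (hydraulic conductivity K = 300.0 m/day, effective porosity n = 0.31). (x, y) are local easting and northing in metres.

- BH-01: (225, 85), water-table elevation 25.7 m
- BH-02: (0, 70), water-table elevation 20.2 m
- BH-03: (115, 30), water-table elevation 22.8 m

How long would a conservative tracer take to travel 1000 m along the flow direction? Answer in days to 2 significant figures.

Differences from BH-01: to BH-02 (Δx, Δy, Δh) = (-225, -15, -5.5); to BH-03 = (-110, -55, -2.9).
Solve a·Δx + b·Δy = Δh: det = (-225)·(-55) − (-110)·(-15) = 10725.
∂h/∂x = [(-5.5)·(-55) − (-2.9)·(-15)] / 10725 = +0.02415
∂h/∂y = [(-225)·(-2.9) − (-110)·(-5.5)] / 10725 = +0.004429
|∇h| = √(0.02415² + 0.004429²) = 0.02455
Seepage velocity v = K·i/n = 300.0 × 0.02455 / 0.31 = 23.76 m/day.
t = 1000 / 23.76 = 42.09 days.

42 days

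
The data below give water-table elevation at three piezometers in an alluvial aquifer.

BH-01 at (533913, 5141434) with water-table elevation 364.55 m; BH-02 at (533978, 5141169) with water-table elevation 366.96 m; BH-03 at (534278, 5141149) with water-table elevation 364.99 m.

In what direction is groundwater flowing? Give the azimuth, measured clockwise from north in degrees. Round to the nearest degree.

034°

With h = a·x + b·y + c and BH-01 as origin, the differences give:
  65·a + (-265)·b = +2.41
  365·a + (-285)·b = +0.44
Eliminate b (×(-285) and ×(-265), subtract): 78200·a = -570.250 → a = ∂h/∂x = -0.007292
Back-substitute: b = ∂h/∂y = -0.01088.
Flow direction (−∇h) has components (+0.007292 E, +0.01088 N).
Azimuth = atan2(E, N) = atan2(+0.007292, +0.01088) = 33.8° ≈ 034°.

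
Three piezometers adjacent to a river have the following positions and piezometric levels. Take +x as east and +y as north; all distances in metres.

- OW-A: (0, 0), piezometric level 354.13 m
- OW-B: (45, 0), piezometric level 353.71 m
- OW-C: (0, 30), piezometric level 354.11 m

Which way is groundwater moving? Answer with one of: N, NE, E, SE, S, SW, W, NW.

E

∂h/∂x = (353.71 − 354.13) / (45 − 0) = -0.009333
∂h/∂y = (354.11 − 354.13) / (30 − 0) = -0.0006667
Flow = −∇h = (+0.009333 east, +0.0006667 north), which points east.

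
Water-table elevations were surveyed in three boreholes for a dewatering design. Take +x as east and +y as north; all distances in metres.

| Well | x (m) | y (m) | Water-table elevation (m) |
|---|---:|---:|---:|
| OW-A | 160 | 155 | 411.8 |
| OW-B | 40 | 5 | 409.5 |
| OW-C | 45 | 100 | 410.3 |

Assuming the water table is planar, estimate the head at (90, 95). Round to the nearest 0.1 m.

Taking OW-A as reference: OW-B−OW-A = (-120, -150, -2.3); OW-C−OW-A = (-115, -55, -1.5).
Determinant of the coordinate differences = (-120)·(-55) − (-115)·(-150) = -10650.
∂h/∂x = [(-2.3)·(-55) − (-1.5)·(-150)] / -10650 = +0.009249
∂h/∂y = [(-120)·(-1.5) − (-115)·(-2.3)] / -10650 = +0.007934
h(90, 95) = 411.8 + (+0.009249)·(-70) + (+0.007934)·(-60) = 411.8 -0.647 -0.476 = 410.677 m.

410.7 m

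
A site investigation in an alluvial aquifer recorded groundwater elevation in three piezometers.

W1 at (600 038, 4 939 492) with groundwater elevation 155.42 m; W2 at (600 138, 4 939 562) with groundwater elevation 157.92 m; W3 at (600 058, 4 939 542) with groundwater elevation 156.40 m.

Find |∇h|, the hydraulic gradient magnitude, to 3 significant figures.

Taking W1 as reference: W2−W1 = (100, 70, +2.50); W3−W1 = (20, 50, +0.98).
Determinant of the coordinate differences = 100·50 − 20·70 = 3600.
∂h/∂x = [(+2.50)·50 − (+0.98)·70] / 3600 = +0.01567
∂h/∂y = [100·(+0.98) − 20·(+2.50)] / 3600 = +0.01333
|∇h| = √(0.01567² + 0.01333²) = 0.02057

0.0206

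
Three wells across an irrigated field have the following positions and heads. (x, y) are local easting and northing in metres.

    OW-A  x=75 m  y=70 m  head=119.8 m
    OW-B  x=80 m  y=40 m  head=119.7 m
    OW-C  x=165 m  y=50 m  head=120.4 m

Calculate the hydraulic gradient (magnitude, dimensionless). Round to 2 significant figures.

0.0090

Differences from OW-A: to OW-B (Δx, Δy, Δh) = (5, -30, -0.1); to OW-C = (90, -20, +0.6).
Determinant of the coordinate differences = 5·(-20) − 90·(-30) = 2600.
∂h/∂x = [(-0.1)·(-20) − (+0.6)·(-30)] / 2600 = +0.007692
∂h/∂y = [5·(+0.6) − 90·(-0.1)] / 2600 = +0.004615
|∇h| = √(0.007692² + 0.004615²) = 0.00897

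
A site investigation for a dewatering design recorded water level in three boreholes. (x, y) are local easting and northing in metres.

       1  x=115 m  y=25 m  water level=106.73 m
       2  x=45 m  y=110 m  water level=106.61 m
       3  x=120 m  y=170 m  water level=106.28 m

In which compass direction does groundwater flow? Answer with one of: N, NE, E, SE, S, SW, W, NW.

Taking 1 as reference: 2−1 = (-70, 85, -0.12); 3−1 = (5, 145, -0.45).
Solve a·Δx + b·Δy = Δh: det = (-70)·145 − 5·85 = -10575.
∂h/∂x = [(-0.12)·145 − (-0.45)·85] / -10575 = -0.001972
∂h/∂y = [(-70)·(-0.45) − 5·(-0.12)] / -10575 = -0.003035
Flow = −∇h = (+0.001972 east, +0.003035 north), which points northeast.

NE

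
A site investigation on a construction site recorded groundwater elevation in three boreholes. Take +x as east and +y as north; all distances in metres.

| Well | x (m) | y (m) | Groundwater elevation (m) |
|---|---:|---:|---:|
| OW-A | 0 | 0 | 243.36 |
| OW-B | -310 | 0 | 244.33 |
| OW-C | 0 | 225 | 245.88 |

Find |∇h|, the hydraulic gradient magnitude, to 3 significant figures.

0.0116

∂h/∂x = (244.33 − 243.36) / (-310 − 0) = -0.003129
∂h/∂y = (245.88 − 243.36) / (225 − 0) = +0.01120
|∇h| = √(-0.003129² + 0.01120²) = 0.01163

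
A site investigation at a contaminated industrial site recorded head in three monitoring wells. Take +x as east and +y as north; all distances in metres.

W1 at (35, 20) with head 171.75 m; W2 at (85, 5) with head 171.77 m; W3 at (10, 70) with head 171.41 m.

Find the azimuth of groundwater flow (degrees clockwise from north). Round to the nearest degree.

With h = a·x + b·y + c and W1 as origin, the differences give:
  50·a + (-15)·b = +0.02
  (-25)·a + 50·b = -0.34
Eliminate b (×50 and ×(-15), subtract): 2125·a = -4.100 → a = ∂h/∂x = -0.001929
Back-substitute: b = ∂h/∂y = -0.007765.
Flow direction (−∇h) has components (+0.001929 E, +0.007765 N).
Azimuth = atan2(E, N) = atan2(+0.001929, +0.007765) = 14.0° ≈ 014°.

014°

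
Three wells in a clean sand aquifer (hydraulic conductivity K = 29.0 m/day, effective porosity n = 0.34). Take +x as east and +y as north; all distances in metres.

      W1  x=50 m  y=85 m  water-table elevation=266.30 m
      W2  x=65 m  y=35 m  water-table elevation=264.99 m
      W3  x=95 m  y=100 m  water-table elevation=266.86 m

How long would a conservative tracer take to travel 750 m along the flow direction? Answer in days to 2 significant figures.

320 days

Three-point gradient (reference W1): Δ to W2 = (15, -50, -1.31), Δ to W3 = (45, 15, +0.56).
∂h/∂x = +0.003374, ∂h/∂y = +0.02721 (det = 2475).
|∇h| = √(0.003374² + 0.02721²) = 0.02742
Seepage velocity v = K·i/n = 29.0 × 0.02742 / 0.34 = 2.339 m/day.
t = 750 / 2.339 = 320.6 days.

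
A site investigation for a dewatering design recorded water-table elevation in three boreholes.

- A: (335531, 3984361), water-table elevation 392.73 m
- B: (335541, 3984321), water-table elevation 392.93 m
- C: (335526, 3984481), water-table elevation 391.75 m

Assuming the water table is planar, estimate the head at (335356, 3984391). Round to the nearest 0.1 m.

395.1 m

Three-point gradient (reference A): Δ to B = (10, -40, +0.20), Δ to C = (-5, 120, -0.98).
∂h/∂x = -0.01520, ∂h/∂y = -0.008800 (det = 1000).
h(335356, 3984391) = 392.73 + (-0.01520)·(-175) + (-0.008800)·(30) = 392.73 +2.660 -0.264 = 395.126 m.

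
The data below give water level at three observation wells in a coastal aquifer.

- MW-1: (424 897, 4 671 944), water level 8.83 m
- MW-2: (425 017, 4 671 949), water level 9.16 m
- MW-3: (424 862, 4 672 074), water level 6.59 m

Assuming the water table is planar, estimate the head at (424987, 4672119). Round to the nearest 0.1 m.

6.3 m

With h = a·x + b·y + c and MW-1 as origin, the differences give:
  120·a + 5·b = +0.33
  (-35)·a + 130·b = -2.24
Eliminate b (×130 and ×5, subtract): 15775·a = 54.100 → a = ∂h/∂x = +0.003429
Back-substitute: b = ∂h/∂y = -0.01631.
h(424987, 4672119) = 8.83 + (+0.003429)·(90) + (-0.01631)·(175) = 8.83 +0.309 -2.854 = 6.285 m.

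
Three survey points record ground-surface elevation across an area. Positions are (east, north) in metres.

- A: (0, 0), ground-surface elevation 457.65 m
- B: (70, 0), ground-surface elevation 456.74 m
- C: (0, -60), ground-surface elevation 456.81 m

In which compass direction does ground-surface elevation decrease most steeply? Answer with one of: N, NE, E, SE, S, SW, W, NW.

SE

∂z/∂x = (456.74 − 457.65) / (70 − 0) = -0.01300
∂z/∂y = (456.81 − 457.65) / (-60 − 0) = +0.01400
Steepest decrease is along −∇f = (+0.01300 E, -0.01400 N) → southeast.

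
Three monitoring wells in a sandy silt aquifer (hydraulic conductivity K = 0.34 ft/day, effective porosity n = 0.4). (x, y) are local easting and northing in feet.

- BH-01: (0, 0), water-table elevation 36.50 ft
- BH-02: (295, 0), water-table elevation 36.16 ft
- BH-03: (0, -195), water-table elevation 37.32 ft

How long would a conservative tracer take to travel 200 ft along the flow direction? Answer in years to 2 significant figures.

∂h/∂x = (36.16 − 36.50) / (295 − 0) = -0.001153
∂h/∂y = (37.32 − 36.50) / (-195 − 0) = -0.004205
|∇h| = √(-0.001153² + -0.004205²) = 0.00436
Seepage velocity v = K·i/n = 0.34 × 0.00436 / 0.4 = 0.003706 ft/day.
t = 200 / 0.003706 = 5.397e+04 days = 148 years.

150 years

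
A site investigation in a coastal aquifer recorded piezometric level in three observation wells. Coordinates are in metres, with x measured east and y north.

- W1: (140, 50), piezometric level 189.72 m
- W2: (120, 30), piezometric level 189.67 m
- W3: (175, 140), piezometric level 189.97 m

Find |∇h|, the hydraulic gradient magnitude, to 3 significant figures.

Three-point gradient (reference W1): Δ to W2 = (-20, -20, -0.05), Δ to W3 = (35, 90, +0.25).
∂h/∂x = -0.0004545, ∂h/∂y = +0.002955 (det = -1100).
|∇h| = √(-0.0004545² + 0.002955²) = 0.00299

0.00299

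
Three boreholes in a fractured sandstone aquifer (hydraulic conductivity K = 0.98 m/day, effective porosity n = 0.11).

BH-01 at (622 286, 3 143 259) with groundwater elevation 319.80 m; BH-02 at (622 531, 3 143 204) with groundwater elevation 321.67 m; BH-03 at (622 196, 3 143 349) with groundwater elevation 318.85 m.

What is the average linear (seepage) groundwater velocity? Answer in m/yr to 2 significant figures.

25 m/yr

Taking BH-01 as reference: BH-02−BH-01 = (245, -55, +1.87); BH-03−BH-01 = (-90, 90, -0.95).
Solve a·Δx + b·Δy = Δh: det = 245·90 − (-90)·(-55) = 17100.
∂h/∂x = [(+1.87)·90 − (-0.95)·(-55)] / 17100 = +0.006787
∂h/∂y = [245·(-0.95) − (-90)·(+1.87)] / 17100 = -0.003769
|∇h| = √(0.006787² + -0.003769²) = 0.007763
Seepage velocity v = K·i/n = 0.98 × 0.007763 / 0.11 = 0.06916 m/day = 25.26 m/yr.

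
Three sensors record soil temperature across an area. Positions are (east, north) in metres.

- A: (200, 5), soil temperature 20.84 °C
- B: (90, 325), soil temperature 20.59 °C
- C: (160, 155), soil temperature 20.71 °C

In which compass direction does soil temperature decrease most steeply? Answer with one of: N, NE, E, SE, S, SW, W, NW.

With T = a·x + b·y + c and A as origin, the differences give:
  (-110)·a + 320·b = -0.25
  (-40)·a + 150·b = -0.13
Eliminate b (×150 and ×320, subtract): -3700·a = 4.100 → a = ∂T/∂x = -0.001108
Back-substitute: b = ∂T/∂y = -0.001162.
Steepest decrease is along −∇f = (+0.001108 E, +0.001162 N) → northeast.

NE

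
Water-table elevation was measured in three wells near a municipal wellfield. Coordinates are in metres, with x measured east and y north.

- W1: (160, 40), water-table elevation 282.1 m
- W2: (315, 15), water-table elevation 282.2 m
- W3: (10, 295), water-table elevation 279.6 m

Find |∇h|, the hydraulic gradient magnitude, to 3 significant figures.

Differences from W1: to W2 (Δx, Δy, Δh) = (155, -25, +0.1); to W3 = (-150, 255, -2.5).
Solve a·Δx + b·Δy = Δh: det = 155·255 − (-150)·(-25) = 35775.
∂h/∂x = [(+0.1)·255 − (-2.5)·(-25)] / 35775 = -0.001034
∂h/∂y = [155·(-2.5) − (-150)·(+0.1)] / 35775 = -0.01041
|∇h| = √(-0.001034² + -0.01041²) = 0.01046

0.0105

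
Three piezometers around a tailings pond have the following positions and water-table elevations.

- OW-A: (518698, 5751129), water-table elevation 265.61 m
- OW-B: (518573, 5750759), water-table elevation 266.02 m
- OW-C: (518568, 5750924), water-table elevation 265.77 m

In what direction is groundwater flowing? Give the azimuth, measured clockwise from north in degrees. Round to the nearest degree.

323°

Taking OW-A as reference: OW-B−OW-A = (-125, -370, +0.41); OW-C−OW-A = (-130, -205, +0.16).
Solve a·Δx + b·Δy = Δh: det = (-125)·(-205) − (-130)·(-370) = -22475.
∂h/∂x = [(+0.41)·(-205) − (+0.16)·(-370)] / -22475 = +0.001106
∂h/∂y = [(-125)·(+0.16) − (-130)·(+0.41)] / -22475 = -0.001482
Flow direction (−∇h) has components (-0.001106 E, +0.001482 N).
Azimuth = atan2(E, N) = atan2(-0.001106, +0.001482) = 323.3° ≈ 323°.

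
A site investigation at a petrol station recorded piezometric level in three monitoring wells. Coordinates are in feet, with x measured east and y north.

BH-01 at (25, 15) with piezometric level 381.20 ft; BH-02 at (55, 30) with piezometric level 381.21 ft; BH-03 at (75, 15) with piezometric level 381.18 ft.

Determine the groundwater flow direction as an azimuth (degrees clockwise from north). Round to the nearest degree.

165°

Taking BH-01 as reference: BH-02−BH-01 = (30, 15, +0.01); BH-03−BH-01 = (50, 0, -0.02).
Determinant of the coordinate differences = 30·0 − 50·15 = -750.
∂h/∂x = [(+0.01)·0 − (-0.02)·15] / -750 = -0.0004000
∂h/∂y = [30·(-0.02) − 50·(+0.01)] / -750 = +0.001467
Flow direction (−∇h) has components (+0.0004000 E, -0.001467 N).
Azimuth = atan2(E, N) = atan2(+0.0004000, -0.001467) = 164.7° ≈ 165°.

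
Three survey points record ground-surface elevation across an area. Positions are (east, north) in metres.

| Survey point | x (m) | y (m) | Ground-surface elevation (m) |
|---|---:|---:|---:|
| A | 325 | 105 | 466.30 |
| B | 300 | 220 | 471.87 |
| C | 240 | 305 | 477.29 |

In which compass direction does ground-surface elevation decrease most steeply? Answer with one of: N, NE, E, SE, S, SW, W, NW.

SE

Taking A as reference: B−A = (-25, 115, +5.57); C−A = (-85, 200, +10.99).
Determinant of the coordinate differences = (-25)·200 − (-85)·115 = 4775.
∂z/∂x = [(+5.57)·200 − (+10.99)·115] / 4775 = -0.03138
∂z/∂y = [(-25)·(+10.99) − (-85)·(+5.57)] / 4775 = +0.04161
Steepest decrease is along −∇f = (+0.03138 E, -0.04161 N) → southeast.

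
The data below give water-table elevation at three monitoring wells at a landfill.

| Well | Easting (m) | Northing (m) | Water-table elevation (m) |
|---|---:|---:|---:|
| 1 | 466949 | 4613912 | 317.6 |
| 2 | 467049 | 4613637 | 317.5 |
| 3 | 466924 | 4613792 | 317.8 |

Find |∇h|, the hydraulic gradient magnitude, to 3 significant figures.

Taking 1 as reference: 2−1 = (100, -275, -0.1); 3−1 = (-25, -120, +0.2).
Solve a·Δx + b·Δy = Δh: det = 100·(-120) − (-25)·(-275) = -18875.
∂h/∂x = [(-0.1)·(-120) − (+0.2)·(-275)] / -18875 = -0.003550
∂h/∂y = [100·(+0.2) − (-25)·(-0.1)] / -18875 = -0.0009272
|∇h| = √(-0.003550² + -0.0009272²) = 0.003669

0.00367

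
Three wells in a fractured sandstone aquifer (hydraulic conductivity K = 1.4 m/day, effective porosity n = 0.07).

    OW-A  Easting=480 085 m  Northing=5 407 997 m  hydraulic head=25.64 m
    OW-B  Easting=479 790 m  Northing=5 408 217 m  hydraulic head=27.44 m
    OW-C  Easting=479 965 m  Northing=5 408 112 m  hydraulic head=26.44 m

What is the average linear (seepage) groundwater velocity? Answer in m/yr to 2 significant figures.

Differences from OW-A: to OW-B (Δx, Δy, Δh) = (-295, 220, +1.80); to OW-C = (-120, 115, +0.80).
Determinant of the coordinate differences = (-295)·115 − (-120)·220 = -7525.
∂h/∂x = [(+1.80)·115 − (+0.80)·220] / -7525 = -0.004120
∂h/∂y = [(-295)·(+0.80) − (-120)·(+1.80)] / -7525 = +0.002658
|∇h| = √(-0.004120² + 0.002658²) = 0.004903
Seepage velocity v = K·i/n = 1.4 × 0.004903 / 0.07 = 0.09806 m/day = 35.82 m/yr.

36 m/yr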